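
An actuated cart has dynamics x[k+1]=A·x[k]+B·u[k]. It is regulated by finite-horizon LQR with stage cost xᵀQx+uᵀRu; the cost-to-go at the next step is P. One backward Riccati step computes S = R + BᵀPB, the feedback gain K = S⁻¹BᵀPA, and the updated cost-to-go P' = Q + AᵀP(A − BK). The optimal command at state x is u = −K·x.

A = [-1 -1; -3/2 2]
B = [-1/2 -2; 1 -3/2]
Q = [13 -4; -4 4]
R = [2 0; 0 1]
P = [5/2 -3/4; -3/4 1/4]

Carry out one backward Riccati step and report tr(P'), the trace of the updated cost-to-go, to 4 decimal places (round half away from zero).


BᵀP = [-2.0000 0.6250; -3.8750 1.1250]
S = R + BᵀPB = [2 0; 0 1] + [1.6250 3.0625; 3.0625 6.0625] = [3.6250 3.0625; 3.0625 7.0625]
BᵀPA = [1.0625 3.2500; 2.1875 6.1250]
K = S⁻¹·BᵀPA = [0.0496 0.2586; 0.2882 0.7551]
A−BK = [-0.3987 0.6395; -1.1173 2.8741]
AᵀP(A−BK) = [0.1293 0.1984; 0.1984 1.0344]
P' = Q + AᵀP(A−BK) = [13.1293 -3.8016; -3.8016 5.0344]
tr(P') = 18.1637

18.1637


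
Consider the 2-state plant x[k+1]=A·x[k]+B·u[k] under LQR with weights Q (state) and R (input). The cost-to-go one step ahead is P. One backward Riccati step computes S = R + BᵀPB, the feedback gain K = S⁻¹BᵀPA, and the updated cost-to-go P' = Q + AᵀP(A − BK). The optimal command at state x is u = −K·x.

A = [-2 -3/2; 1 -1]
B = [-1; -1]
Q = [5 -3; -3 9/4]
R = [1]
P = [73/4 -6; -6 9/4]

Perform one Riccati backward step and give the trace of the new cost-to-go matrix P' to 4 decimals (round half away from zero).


25.2911

BᵀP = [-12.2500 3.7500]
S = R + BᵀPB = [1] + [8.5000] = [9.5000]
BᵀPA = [28.2500 14.6250]
K = S⁻¹·BᵀPA = [2.9737 1.5395]
A−BK = [0.9737 0.0395; 3.9737 0.5395]
AᵀP(A−BK) = [15.2434 6.0099; 6.0099 2.7977]
P' = Q + AᵀP(A−BK) = [20.2434 3.0099; 3.0099 5.0477]
tr(P') = 25.2911


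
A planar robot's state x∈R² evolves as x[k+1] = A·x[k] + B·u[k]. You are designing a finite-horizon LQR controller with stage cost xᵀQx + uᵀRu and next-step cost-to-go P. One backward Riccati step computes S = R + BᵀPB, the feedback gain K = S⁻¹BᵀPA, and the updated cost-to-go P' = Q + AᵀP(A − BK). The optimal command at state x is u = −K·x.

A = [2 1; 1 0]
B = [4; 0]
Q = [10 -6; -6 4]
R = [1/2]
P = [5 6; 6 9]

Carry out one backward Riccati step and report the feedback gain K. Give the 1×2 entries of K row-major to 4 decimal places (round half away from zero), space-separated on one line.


0.7950 0.2484

BᵀP = [20.0000 24.0000]
S = R + BᵀPB = [1/2] + [80.0000] = [80.5000]
BᵀPA = [64.0000 20.0000]
K = S⁻¹·BᵀPA = [0.7950 0.2484]
A−BK = [-1.1801 0.0062; 1.0000 0.0000]
AᵀP(A−BK) = [2.1180 0.0994; 0.0994 0.0311]
P' = Q + AᵀP(A−BK) = [12.1180 -5.9006; -5.9006 4.0311]
tr(P') = 16.1491


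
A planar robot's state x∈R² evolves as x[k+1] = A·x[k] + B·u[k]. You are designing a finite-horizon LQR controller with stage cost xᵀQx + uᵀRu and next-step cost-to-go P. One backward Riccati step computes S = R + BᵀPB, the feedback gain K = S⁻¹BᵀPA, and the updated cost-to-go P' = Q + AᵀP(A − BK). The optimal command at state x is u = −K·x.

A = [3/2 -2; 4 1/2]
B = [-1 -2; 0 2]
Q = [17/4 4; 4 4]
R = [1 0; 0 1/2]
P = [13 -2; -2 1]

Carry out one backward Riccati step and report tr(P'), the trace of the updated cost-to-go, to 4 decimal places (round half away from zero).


BᵀP = [-13.0000 2.0000; -30.0000 6.0000]
S = R + BᵀPB = [1 0; 0 1/2] + [13.0000 30.0000; 30.0000 72.0000] = [14.0000 30.0000; 30.0000 72.5000]
BᵀPA = [-11.5000 27.0000; -21.0000 63.0000]
K = S⁻¹·BᵀPA = [-1.7717 0.5870; 0.4435 0.6261]
A−BK = [0.6152 -0.1609; 3.1130 -0.7522]
AᵀP(A−BK) = [10.1880 -2.6022; -2.6022 0.9587]
P' = Q + AᵀP(A−BK) = [14.4380 1.3978; 1.3978 4.9587]
tr(P') = 19.3967

19.3967


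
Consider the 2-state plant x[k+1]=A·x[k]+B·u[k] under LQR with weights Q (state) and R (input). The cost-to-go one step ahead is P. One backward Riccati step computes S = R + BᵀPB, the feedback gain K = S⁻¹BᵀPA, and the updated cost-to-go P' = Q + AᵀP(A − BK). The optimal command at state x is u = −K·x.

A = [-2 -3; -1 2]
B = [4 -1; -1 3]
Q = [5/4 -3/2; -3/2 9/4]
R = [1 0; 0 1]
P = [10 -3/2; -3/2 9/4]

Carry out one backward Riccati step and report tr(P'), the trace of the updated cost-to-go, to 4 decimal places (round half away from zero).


BᵀP = [41.5000 -8.2500; -14.5000 8.2500]
S = R + BᵀPB = [1 0; 0 1] + [174.2500 -66.2500; -66.2500 39.2500] = [175.2500 -66.2500; -66.2500 40.2500]
BᵀPA = [-74.7500 -141.0000; 20.7500 60.0000]
K = S⁻¹·BᵀPA = [-0.6132 -0.6381; -0.4938 0.4405]
A−BK = [-0.0410 -0.0073; -0.1319 0.0405]
AᵀP(A−BK) = [0.6595 0.1658; 0.1658 0.6062]
P' = Q + AᵀP(A−BK) = [1.9095 -1.3342; -1.3342 2.8562]
tr(P') = 4.7658

4.7658


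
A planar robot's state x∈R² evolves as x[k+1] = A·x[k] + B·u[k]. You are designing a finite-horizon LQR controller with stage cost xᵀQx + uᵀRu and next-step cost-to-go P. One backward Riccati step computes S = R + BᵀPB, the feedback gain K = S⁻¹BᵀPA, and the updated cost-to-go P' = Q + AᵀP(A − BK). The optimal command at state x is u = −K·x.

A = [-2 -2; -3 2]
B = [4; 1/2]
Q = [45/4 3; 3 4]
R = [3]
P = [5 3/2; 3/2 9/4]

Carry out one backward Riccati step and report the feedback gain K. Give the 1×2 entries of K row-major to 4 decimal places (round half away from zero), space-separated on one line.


BᵀP = [20.7500 7.1250]
S = R + BᵀPB = [3] + [86.5625] = [89.5625]
BᵀPA = [-62.8750 -27.2500]
K = S⁻¹·BᵀPA = [-0.7020 -0.3043]
A−BK = [0.8081 -0.7830; -2.6490 2.1521]
AᵀP(A−BK) = [14.1103 -9.6301; -9.6301 8.7090]
P' = Q + AᵀP(A−BK) = [25.3603 -6.6301; -6.6301 12.7090]
tr(P') = 38.0693

-0.7020 -0.3043


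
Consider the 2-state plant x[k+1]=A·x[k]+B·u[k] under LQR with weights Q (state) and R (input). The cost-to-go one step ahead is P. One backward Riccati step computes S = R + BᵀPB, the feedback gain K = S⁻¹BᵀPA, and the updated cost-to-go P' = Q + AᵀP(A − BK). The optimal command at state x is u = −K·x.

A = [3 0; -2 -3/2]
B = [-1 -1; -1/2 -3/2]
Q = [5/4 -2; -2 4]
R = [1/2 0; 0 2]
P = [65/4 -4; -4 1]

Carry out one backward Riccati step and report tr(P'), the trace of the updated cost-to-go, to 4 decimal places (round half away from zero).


BᵀP = [-14.2500 3.5000; -10.2500 2.5000]
S = R + BᵀPB = [1/2 0; 0 2] + [12.5000 9.0000; 9.0000 6.5000] = [13.0000 9.0000; 9.0000 8.5000]
BᵀPA = [-49.7500 -5.2500; -35.7500 -3.7500]
K = S⁻¹·BᵀPA = [-3.4280 -0.3686; -0.5763 -0.0508]
A−BK = [-1.0042 -0.4195; -4.5784 -1.7606]
AᵀP(A−BK) = [7.1070 0.8422; 0.8422 0.1239]
P' = Q + AᵀP(A−BK) = [8.3570 -1.1578; -1.1578 4.1239]
tr(P') = 12.4809

12.4809


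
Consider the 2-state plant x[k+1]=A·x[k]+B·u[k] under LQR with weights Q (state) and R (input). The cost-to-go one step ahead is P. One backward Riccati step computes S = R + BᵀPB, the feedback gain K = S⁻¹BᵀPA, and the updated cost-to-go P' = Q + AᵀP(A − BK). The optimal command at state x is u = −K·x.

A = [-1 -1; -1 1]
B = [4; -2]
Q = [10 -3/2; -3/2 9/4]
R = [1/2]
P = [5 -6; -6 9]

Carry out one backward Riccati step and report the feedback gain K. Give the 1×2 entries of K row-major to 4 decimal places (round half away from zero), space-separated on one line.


BᵀP = [32.0000 -42.0000]
S = R + BᵀPB = [1/2] + [212.0000] = [212.5000]
BᵀPA = [10.0000 -74.0000]
K = S⁻¹·BᵀPA = [0.0471 -0.3482]
A−BK = [-1.1882 0.3929; -0.9059 0.3035]
AᵀP(A−BK) = [1.5294 -0.5176; -0.5176 0.2306]
P' = Q + AᵀP(A−BK) = [11.5294 -2.0176; -2.0176 2.4806]
tr(P') = 14.0100

0.0471 -0.3482


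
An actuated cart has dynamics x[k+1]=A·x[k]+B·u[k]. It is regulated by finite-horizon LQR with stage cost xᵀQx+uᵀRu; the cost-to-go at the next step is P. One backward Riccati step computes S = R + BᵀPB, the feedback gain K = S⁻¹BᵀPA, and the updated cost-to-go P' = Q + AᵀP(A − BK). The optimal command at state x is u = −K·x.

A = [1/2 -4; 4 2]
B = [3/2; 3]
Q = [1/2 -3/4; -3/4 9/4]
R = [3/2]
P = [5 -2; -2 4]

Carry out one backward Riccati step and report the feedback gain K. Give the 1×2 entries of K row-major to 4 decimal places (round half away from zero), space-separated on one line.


1.1951 0.3902

BᵀP = [1.5000 9.0000]
S = R + BᵀPB = [3/2] + [29.2500] = [30.7500]
BᵀPA = [36.7500 12.0000]
K = S⁻¹·BᵀPA = [1.1951 0.3902]
A−BK = [-1.2927 -4.5854; 0.4146 0.8293]
AᵀP(A−BK) = [13.3293 37.6585; 37.6585 123.3171]
P' = Q + AᵀP(A−BK) = [13.8293 36.9085; 36.9085 125.5671]
tr(P') = 139.3963


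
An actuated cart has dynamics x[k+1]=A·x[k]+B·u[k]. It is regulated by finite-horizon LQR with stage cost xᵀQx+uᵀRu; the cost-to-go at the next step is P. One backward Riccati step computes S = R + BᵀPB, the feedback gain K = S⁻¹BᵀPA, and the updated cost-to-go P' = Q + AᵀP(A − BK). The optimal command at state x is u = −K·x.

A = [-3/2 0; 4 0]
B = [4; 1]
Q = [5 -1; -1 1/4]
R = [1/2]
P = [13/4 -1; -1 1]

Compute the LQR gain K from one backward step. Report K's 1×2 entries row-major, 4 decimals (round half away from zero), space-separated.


BᵀP = [12.0000 -3.0000]
S = R + BᵀPB = [1/2] + [45.0000] = [45.5000]
BᵀPA = [-30.0000 0.0000]
K = S⁻¹·BᵀPA = [-0.6593 0.0000]
A−BK = [1.1374 0.0000; 4.6593 0.0000]
AᵀP(A−BK) = [15.5323 0.0000; 0.0000 0.0000]
P' = Q + AᵀP(A−BK) = [20.5323 -1.0000; -1.0000 0.2500]
tr(P') = 20.7823

-0.6593 0.0000


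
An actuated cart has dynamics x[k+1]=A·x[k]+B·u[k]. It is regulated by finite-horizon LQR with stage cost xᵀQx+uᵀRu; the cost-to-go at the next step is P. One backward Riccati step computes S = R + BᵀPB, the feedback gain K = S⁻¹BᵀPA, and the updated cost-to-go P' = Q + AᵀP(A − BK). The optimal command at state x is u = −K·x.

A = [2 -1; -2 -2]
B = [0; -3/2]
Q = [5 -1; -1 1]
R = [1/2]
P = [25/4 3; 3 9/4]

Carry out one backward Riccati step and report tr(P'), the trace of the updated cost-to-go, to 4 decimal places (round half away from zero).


BᵀP = [-4.5000 -3.3750]
S = R + BᵀPB = [1/2] + [5.0625] = [5.5625]
BᵀPA = [-2.2500 11.2500]
K = S⁻¹·BᵀPA = [-0.4045 2.0225]
A−BK = [2.0000 -1.0000; -2.6067 1.0337]
AᵀP(A−BK) = [9.0899 -4.9494; -4.9494 4.4972]
P' = Q + AᵀP(A−BK) = [14.0899 -5.9494; -5.9494 5.4972]
tr(P') = 19.5871

19.5871


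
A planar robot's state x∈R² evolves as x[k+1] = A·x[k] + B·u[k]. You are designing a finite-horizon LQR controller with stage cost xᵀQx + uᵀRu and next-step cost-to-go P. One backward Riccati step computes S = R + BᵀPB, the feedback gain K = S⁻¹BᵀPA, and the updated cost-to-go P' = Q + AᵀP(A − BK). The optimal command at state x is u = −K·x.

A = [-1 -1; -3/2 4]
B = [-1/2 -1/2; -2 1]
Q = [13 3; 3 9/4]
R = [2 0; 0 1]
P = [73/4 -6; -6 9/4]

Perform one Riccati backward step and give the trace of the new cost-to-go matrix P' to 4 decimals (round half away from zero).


BᵀP = [2.8750 -1.5000; -15.1250 5.2500]
S = R + BᵀPB = [2 0; 0 1] + [1.5625 -2.9375; -2.9375 12.8125] = [3.5625 -2.9375; -2.9375 13.8125]
BᵀPA = [-0.6250 -8.8750; 7.2500 36.1250]
K = S⁻¹·BᵀPA = [0.3121 -0.4059; 0.5913 2.5291]
A−BK = [-0.5483 0.0616; -1.4671 0.6592]
AᵀP(A−BK) = [1.2209 1.1606; 1.1606 7.2853]
P' = Q + AᵀP(A−BK) = [14.2209 4.1606; 4.1606 9.5353]
tr(P') = 23.7563

23.7563


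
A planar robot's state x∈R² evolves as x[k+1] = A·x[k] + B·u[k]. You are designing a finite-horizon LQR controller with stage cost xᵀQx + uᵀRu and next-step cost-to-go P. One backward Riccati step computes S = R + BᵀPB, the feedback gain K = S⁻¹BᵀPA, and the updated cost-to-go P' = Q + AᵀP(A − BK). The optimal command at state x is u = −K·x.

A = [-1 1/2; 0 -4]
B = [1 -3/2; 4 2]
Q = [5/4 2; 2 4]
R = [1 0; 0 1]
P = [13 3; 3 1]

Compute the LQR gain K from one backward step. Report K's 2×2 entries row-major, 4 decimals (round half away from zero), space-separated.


BᵀP = [25.0000 7.0000; -13.5000 -2.5000]
S = R + BᵀPB = [1 0; 0 1] + [53.0000 -23.5000; -23.5000 15.2500] = [54.0000 -23.5000; -23.5000 16.2500]
BᵀPA = [-25.0000 -15.5000; 13.5000 3.2500]
K = S⁻¹·BᵀPA = [-0.2736 -0.5396; 0.4350 -0.5803]
A−BK = [-0.0738 0.1691; 0.2244 -0.6810]
AᵀP(A−BK) = [0.2859 -0.1553; -0.1553 0.7725]
P' = Q + AᵀP(A−BK) = [1.5359 1.8447; 1.8447 4.7725]
tr(P') = 6.3084

-0.2736 -0.5396 0.4350 -0.5803


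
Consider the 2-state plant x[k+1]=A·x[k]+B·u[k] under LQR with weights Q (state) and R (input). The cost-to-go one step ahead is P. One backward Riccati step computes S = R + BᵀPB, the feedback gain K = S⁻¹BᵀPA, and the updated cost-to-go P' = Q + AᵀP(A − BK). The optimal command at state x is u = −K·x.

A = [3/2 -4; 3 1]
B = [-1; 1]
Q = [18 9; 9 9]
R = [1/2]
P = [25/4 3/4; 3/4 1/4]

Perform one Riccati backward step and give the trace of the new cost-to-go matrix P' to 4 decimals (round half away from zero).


BᵀP = [-5.5000 -0.5000]
S = R + BᵀPB = [1/2] + [5.0000] = [5.5000]
BᵀPA = [-9.7500 21.5000]
K = S⁻¹·BᵀPA = [-1.7727 3.9091]
A−BK = [-0.2727 -0.0909; 4.7727 -2.9091]
AᵀP(A−BK) = [5.7784 -6.5114; -6.5114 10.2045]
P' = Q + AᵀP(A−BK) = [23.7784 2.4886; 2.4886 19.2045]
tr(P') = 42.9830

42.9830


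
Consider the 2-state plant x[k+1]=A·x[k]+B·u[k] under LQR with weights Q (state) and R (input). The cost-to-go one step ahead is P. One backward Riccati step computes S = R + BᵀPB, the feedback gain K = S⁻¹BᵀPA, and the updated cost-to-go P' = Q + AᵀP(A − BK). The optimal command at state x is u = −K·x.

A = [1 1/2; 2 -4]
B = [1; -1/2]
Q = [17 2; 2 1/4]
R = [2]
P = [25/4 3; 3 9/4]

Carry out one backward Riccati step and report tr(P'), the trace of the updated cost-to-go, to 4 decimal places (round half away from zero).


53.1136

BᵀP = [4.7500 1.8750]
S = R + BᵀPB = [2] + [3.8125] = [5.8125]
BᵀPA = [8.5000 -5.1250]
K = S⁻¹·BᵀPA = [1.4624 -0.8817]
A−BK = [-0.4624 1.3817; 2.7312 -4.4409]
AᵀP(A−BK) = [14.8199 -16.3804; -16.3804 21.0437]
P' = Q + AᵀP(A−BK) = [31.8199 -14.3804; -14.3804 21.2937]
tr(P') = 53.1136


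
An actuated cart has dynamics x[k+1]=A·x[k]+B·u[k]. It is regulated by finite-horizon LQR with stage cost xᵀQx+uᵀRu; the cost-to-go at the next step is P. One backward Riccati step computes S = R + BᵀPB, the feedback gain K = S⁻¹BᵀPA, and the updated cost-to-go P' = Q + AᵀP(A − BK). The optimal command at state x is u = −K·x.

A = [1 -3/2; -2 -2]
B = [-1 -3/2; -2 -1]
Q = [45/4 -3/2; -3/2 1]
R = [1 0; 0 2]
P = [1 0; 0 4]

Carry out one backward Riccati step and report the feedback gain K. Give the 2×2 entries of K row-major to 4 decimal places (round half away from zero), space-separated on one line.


1.0644 0.8069 -0.4378 0.3133

BᵀP = [-1.0000 -8.0000; -1.5000 -4.0000]
S = R + BᵀPB = [1 0; 0 2] + [17.0000 9.5000; 9.5000 6.2500] = [18.0000 9.5000; 9.5000 8.2500]
BᵀPA = [15.0000 17.5000; 6.5000 10.2500]
K = S⁻¹·BᵀPA = [1.0644 0.8069; -0.4378 0.3133]
A−BK = [1.4077 -0.2232; -0.3090 -0.0730]
AᵀP(A−BK) = [3.8798 0.3605; 0.3605 0.9185]
P' = Q + AᵀP(A−BK) = [15.1298 -1.1395; -1.1395 1.9185]
tr(P') = 17.0483


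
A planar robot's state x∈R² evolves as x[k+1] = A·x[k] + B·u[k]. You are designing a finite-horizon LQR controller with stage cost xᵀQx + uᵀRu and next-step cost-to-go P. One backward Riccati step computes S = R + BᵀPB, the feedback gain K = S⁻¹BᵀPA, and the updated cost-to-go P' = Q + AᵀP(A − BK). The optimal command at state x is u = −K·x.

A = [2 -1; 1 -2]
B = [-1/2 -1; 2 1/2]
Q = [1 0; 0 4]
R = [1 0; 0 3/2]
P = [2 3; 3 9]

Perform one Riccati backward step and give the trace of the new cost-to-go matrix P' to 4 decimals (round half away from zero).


BᵀP = [5.0000 16.5000; -0.5000 1.5000]
S = R + BᵀPB = [1 0; 0 3/2] + [30.5000 3.2500; 3.2500 1.2500] = [31.5000 3.2500; 3.2500 2.7500]
BᵀPA = [26.5000 -38.0000; 0.5000 -2.5000]
K = S⁻¹·BᵀPA = [0.9367 -1.2671; -0.9252 0.5883]
A−BK = [1.5431 -1.0452; -0.4108 0.2399]
AᵀP(A−BK) = [4.6393 -3.7173; -3.7173 3.3229]
P' = Q + AᵀP(A−BK) = [5.6393 -3.7173; -3.7173 7.3229]
tr(P') = 12.9622

12.9622


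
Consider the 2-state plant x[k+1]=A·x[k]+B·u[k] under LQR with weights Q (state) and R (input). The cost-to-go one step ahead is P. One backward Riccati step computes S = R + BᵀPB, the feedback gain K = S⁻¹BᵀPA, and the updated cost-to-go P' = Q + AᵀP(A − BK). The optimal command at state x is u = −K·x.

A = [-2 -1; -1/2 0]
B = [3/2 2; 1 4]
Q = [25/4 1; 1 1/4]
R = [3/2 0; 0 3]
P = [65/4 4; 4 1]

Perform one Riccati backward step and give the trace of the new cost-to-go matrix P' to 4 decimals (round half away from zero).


7.6451

BᵀP = [28.3750 7.0000; 48.5000 12.0000]
S = R + BᵀPB = [3/2 0; 0 3] + [49.5625 84.7500; 84.7500 145.0000] = [51.0625 84.7500; 84.7500 148.0000]
BᵀPA = [-60.2500 -28.3750; -103.0000 -48.5000]
K = S⁻¹·BᵀPA = [-0.5011 -0.2379; -0.4090 -0.1915]
A−BK = [-0.4304 -0.2602; 1.6371 1.0038]
AᵀP(A−BK) = [0.9319 0.4449; 0.4449 0.2132]
P' = Q + AᵀP(A−BK) = [7.1819 1.4449; 1.4449 0.4632]
tr(P') = 7.6451


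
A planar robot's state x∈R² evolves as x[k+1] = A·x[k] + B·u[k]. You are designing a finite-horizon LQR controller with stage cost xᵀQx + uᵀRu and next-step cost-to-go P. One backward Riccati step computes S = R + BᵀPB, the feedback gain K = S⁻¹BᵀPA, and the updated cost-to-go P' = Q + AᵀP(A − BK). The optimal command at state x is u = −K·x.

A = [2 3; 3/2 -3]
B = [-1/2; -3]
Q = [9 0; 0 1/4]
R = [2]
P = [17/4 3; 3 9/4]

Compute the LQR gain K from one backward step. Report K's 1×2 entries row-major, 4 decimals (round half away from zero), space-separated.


-1.0716 -0.2669

BᵀP = [-11.1250 -8.2500]
S = R + BᵀPB = [2] + [30.3125] = [32.3125]
BᵀPA = [-34.6250 -8.6250]
K = S⁻¹·BᵀPA = [-1.0716 -0.2669]
A−BK = [1.4642 2.8665; -1.7147 -3.8008]
AᵀP(A−BK) = [2.9595 1.6327; 1.6327 2.1978]
P' = Q + AᵀP(A−BK) = [11.9595 1.6327; 1.6327 2.4478]
tr(P') = 14.4073


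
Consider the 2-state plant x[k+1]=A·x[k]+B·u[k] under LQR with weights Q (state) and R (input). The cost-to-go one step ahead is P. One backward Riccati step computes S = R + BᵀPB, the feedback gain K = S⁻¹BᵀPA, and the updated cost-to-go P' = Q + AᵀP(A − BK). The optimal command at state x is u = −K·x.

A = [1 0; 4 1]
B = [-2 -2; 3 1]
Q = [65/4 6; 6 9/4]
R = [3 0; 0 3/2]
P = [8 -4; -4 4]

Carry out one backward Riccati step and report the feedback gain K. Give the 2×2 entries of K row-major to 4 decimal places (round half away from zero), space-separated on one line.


1.1075 0.2676 -1.0500 -0.1558

BᵀP = [-28.0000 20.0000; -20.0000 12.0000]
S = R + BᵀPB = [3 0; 0 3/2] + [116.0000 76.0000; 76.0000 52.0000] = [119.0000 76.0000; 76.0000 53.5000]
BᵀPA = [52.0000 20.0000; 28.0000 12.0000]
K = S⁻¹·BᵀPA = [1.1075 0.2676; -1.0500 -0.1558]
A−BK = [1.1152 0.2235; 1.7273 0.3531]
AᵀP(A−BK) = [11.8069 2.4488; 2.4488 0.5182]
P' = Q + AᵀP(A−BK) = [28.0569 8.4488; 8.4488 2.7682]
tr(P') = 30.8251


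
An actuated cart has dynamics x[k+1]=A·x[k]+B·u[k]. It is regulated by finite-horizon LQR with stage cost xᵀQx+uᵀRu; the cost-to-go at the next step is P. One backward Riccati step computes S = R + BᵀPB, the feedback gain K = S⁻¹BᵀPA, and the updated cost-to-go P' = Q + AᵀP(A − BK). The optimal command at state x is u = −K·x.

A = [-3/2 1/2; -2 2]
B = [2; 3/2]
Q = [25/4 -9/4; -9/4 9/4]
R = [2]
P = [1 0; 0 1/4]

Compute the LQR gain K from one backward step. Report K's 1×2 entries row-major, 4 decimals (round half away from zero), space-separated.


-0.5714 0.2667

BᵀP = [2.0000 0.3750]
S = R + BᵀPB = [2] + [4.5625] = [6.5625]
BᵀPA = [-3.7500 1.7500]
K = S⁻¹·BᵀPA = [-0.5714 0.2667]
A−BK = [-0.3571 -0.0333; -1.1429 1.6000]
AᵀP(A−BK) = [1.1071 -0.7500; -0.7500 0.7833]
P' = Q + AᵀP(A−BK) = [7.3571 -3.0000; -3.0000 3.0333]
tr(P') = 10.3905


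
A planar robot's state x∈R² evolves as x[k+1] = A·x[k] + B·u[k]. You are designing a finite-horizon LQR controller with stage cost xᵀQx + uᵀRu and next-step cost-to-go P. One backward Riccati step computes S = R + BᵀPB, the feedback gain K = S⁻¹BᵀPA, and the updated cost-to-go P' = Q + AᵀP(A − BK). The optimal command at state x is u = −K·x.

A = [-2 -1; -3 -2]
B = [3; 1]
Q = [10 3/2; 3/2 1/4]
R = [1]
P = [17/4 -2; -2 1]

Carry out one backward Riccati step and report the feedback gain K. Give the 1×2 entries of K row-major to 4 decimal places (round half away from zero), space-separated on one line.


-0.2301 -0.0265

BᵀP = [10.7500 -5.0000]
S = R + BᵀPB = [1] + [27.2500] = [28.2500]
BᵀPA = [-6.5000 -0.7500]
K = S⁻¹·BᵀPA = [-0.2301 -0.0265]
A−BK = [-1.3097 -0.9204; -2.7699 -1.9735]
AᵀP(A−BK) = [0.5044 0.3274; 0.3274 0.2301]
P' = Q + AᵀP(A−BK) = [10.5044 1.8274; 1.8274 0.4801]
tr(P') = 10.9845


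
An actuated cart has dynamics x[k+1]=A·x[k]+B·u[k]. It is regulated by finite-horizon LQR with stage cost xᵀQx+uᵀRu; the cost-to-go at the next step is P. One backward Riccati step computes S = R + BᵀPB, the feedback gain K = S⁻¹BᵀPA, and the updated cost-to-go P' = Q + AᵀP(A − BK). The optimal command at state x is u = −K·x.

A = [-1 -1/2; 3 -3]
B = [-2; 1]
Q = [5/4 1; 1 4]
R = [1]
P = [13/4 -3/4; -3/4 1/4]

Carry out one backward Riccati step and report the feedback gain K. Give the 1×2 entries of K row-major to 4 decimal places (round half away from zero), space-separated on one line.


BᵀP = [-7.2500 1.7500]
S = R + BᵀPB = [1] + [16.2500] = [17.2500]
BᵀPA = [12.5000 -1.6250]
K = S⁻¹·BᵀPA = [0.7246 -0.0942]
A−BK = [0.4493 -0.6884; 2.2754 -2.9058]
AᵀP(A−BK) = [0.9420 -0.5725; -0.5725 0.6594]
P' = Q + AᵀP(A−BK) = [2.1920 0.4275; 0.4275 4.6594]
tr(P') = 6.8514

0.7246 -0.0942


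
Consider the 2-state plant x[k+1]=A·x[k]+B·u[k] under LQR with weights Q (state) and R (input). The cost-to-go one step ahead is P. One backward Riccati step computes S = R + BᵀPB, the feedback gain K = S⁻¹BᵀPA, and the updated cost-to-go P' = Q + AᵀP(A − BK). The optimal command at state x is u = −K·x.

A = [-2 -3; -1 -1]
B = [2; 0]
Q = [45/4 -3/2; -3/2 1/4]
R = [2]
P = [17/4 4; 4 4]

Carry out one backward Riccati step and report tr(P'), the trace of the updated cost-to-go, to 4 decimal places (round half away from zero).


BᵀP = [8.5000 8.0000]
S = R + BᵀPB = [2] + [17.0000] = [19.0000]
BᵀPA = [-25.0000 -33.5000]
K = S⁻¹·BᵀPA = [-1.3158 -1.7632]
A−BK = [0.6316 0.5263; -1.0000 -1.0000]
AᵀP(A−BK) = [4.1053 5.4211; 5.4211 7.1842]
P' = Q + AᵀP(A−BK) = [15.3553 3.9211; 3.9211 7.4342]
tr(P') = 22.7895

22.7895


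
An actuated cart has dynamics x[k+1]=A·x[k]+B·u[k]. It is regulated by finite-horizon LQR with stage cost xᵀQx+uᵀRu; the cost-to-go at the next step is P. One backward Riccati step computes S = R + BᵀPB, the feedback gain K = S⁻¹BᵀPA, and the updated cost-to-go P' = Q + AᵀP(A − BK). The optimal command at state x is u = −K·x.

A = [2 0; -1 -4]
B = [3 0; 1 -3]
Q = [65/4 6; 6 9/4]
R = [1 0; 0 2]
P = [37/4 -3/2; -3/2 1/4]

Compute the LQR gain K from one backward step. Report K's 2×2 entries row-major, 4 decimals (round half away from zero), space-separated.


BᵀP = [26.2500 -4.2500; 4.5000 -0.7500]
S = R + BᵀPB = [1 0; 0 2] + [74.5000 12.7500; 12.7500 2.2500] = [75.5000 12.7500; 12.7500 4.2500]
BᵀPA = [56.7500 17.0000; 9.7500 3.0000]
K = S⁻¹·BᵀPA = [0.7383 0.2148; 0.0794 0.0616]
A−BK = [-0.2148 -0.6443; -1.5002 -4.0300]
AᵀP(A−BK) = [0.5803 0.2116; 0.2116 0.1642]
P' = Q + AᵀP(A−BK) = [16.8303 6.2116; 6.2116 2.4142]
tr(P') = 19.2446

0.7383 0.2148 0.0794 0.0616


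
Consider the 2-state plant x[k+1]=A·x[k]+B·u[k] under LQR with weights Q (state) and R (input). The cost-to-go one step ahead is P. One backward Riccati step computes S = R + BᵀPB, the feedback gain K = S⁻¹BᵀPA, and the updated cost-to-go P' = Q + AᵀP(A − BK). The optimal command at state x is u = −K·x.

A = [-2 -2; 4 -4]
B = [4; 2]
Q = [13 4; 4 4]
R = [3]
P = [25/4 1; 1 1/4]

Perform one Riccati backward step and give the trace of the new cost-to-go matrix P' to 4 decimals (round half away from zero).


BᵀP = [27.0000 4.5000]
S = R + BᵀPB = [3] + [117.0000] = [120.0000]
BᵀPA = [-36.0000 -72.0000]
K = S⁻¹·BᵀPA = [-0.3000 -0.6000]
A−BK = [-0.8000 0.4000; 4.6000 -2.8000]
AᵀP(A−BK) = [2.2000 -0.6000; -0.6000 1.8000]
P' = Q + AᵀP(A−BK) = [15.2000 3.4000; 3.4000 5.8000]
tr(P') = 21.0000

21.0000


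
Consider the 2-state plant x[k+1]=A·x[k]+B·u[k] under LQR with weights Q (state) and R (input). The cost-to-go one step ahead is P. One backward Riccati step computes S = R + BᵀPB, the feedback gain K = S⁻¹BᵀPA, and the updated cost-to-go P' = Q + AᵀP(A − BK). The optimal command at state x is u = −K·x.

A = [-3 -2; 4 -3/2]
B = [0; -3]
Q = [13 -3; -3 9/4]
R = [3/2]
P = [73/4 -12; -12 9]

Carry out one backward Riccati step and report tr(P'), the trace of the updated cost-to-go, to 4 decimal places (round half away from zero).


BᵀP = [36.0000 -27.0000]
S = R + BᵀPB = [3/2] + [81.0000] = [82.5000]
BᵀPA = [-216.0000 -31.5000]
K = S⁻¹·BᵀPA = [-2.6182 -0.3818]
A−BK = [-3.0000 -2.0000; -3.8545 -2.6455]
AᵀP(A−BK) = [30.7227 15.0273; 15.0273 9.2227]
P' = Q + AᵀP(A−BK) = [43.7227 12.0273; 12.0273 11.4727]
tr(P') = 55.1955

55.1955


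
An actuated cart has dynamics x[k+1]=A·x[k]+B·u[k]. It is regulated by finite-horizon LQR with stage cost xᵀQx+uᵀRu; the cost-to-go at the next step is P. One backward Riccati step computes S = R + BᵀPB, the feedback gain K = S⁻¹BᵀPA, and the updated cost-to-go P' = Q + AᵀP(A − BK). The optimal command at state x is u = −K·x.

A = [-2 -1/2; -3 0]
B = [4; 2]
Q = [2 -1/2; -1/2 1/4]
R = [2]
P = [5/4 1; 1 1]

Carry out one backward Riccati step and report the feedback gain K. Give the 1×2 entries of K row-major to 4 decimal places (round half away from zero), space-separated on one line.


BᵀP = [7.0000 6.0000]
S = R + BᵀPB = [2] + [40.0000] = [42.0000]
BᵀPA = [-32.0000 -3.5000]
K = S⁻¹·BᵀPA = [-0.7619 -0.0833]
A−BK = [1.0476 -0.1667; -1.4762 0.1667]
AᵀP(A−BK) = [1.6190 0.0833; 0.0833 0.0208]
P' = Q + AᵀP(A−BK) = [3.6190 -0.4167; -0.4167 0.2708]
tr(P') = 3.8899

-0.7619 -0.0833


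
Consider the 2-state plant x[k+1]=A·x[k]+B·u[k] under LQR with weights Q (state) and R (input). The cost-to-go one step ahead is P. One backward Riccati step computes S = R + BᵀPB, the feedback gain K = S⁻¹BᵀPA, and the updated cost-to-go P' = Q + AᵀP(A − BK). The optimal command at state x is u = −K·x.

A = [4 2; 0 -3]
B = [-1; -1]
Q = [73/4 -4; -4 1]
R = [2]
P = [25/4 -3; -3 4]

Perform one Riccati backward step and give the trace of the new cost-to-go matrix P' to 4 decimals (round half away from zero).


187.2500

BᵀP = [-3.2500 -1.0000]
S = R + BᵀPB = [2] + [4.2500] = [6.2500]
BᵀPA = [-13.0000 -3.5000]
K = S⁻¹·BᵀPA = [-2.0800 -0.5600]
A−BK = [1.9200 1.4400; -2.0800 -3.5600]
AᵀP(A−BK) = [72.9600 78.7200; 78.7200 95.0400]
P' = Q + AᵀP(A−BK) = [91.2100 74.7200; 74.7200 96.0400]
tr(P') = 187.2500


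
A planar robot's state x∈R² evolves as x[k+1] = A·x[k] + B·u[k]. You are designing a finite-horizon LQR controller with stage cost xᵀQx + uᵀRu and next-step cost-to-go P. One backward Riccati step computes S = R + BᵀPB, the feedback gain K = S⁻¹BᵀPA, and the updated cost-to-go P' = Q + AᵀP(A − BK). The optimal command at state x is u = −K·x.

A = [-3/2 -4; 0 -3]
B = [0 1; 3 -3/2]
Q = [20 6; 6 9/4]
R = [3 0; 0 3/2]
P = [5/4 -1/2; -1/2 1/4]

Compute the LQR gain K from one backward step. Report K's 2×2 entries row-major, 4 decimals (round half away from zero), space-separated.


BᵀP = [-1.5000 0.7500; 2.0000 -0.8750]
S = R + BᵀPB = [3 0; 0 3/2] + [2.2500 -2.6250; -2.6250 3.3125] = [5.2500 -2.6250; -2.6250 4.8125]
BᵀPA = [2.2500 3.7500; -3.0000 -5.3750]
K = S⁻¹·BᵀPA = [0.1607 0.2143; -0.5357 -1.0000]
A−BK = [-0.9643 -3.0000; -1.2857 -5.1429]
AᵀP(A−BK) = [0.8438 1.7679; 1.7679 4.0714]
P' = Q + AᵀP(A−BK) = [20.8438 7.7679; 7.7679 6.3214]
tr(P') = 27.1652

0.1607 0.2143 -0.5357 -1.0000


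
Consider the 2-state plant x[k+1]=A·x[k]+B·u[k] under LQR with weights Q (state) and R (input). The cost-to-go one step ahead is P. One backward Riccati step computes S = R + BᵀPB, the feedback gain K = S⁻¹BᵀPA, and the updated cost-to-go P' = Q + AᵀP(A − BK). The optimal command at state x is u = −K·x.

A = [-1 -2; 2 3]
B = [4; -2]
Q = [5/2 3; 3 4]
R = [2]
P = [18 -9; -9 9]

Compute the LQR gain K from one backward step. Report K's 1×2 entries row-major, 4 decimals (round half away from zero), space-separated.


-0.4213 -0.7277

BᵀP = [90.0000 -54.0000]
S = R + BᵀPB = [2] + [468.0000] = [470.0000]
BᵀPA = [-198.0000 -342.0000]
K = S⁻¹·BᵀPA = [-0.4213 -0.7277]
A−BK = [0.6851 0.9106; 1.1574 1.5447]
AᵀP(A−BK) = [6.5872 8.9234; 8.9234 12.1404]
P' = Q + AᵀP(A−BK) = [9.0872 11.9234; 11.9234 16.1404]
tr(P') = 25.2277


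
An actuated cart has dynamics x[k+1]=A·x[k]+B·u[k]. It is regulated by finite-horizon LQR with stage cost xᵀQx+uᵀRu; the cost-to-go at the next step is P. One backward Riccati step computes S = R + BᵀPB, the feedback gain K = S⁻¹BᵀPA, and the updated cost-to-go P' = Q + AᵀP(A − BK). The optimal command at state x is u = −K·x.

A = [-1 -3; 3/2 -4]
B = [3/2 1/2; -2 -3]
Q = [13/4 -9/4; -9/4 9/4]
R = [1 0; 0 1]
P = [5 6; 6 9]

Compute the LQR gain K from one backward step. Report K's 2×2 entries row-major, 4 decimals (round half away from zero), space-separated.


-0.4277 -1.5904 -0.1519 2.7871

BᵀP = [-4.5000 -9.0000; -15.5000 -24.0000]
S = R + BᵀPB = [1 0; 0 1] + [11.2500 24.7500; 24.7500 64.2500] = [12.2500 24.7500; 24.7500 65.2500]
BᵀPA = [-9.0000 49.5000; -20.5000 142.5000]
K = S⁻¹·BᵀPA = [-0.4277 -1.5904; -0.1519 2.7871]
A−BK = [-0.2825 -2.0080; 0.1888 1.1807]
AᵀP(A−BK) = [0.2858 0.8233; 0.8233 14.5542]
P' = Q + AᵀP(A−BK) = [3.5358 -1.4267; -1.4267 16.8042]
tr(P') = 20.3400


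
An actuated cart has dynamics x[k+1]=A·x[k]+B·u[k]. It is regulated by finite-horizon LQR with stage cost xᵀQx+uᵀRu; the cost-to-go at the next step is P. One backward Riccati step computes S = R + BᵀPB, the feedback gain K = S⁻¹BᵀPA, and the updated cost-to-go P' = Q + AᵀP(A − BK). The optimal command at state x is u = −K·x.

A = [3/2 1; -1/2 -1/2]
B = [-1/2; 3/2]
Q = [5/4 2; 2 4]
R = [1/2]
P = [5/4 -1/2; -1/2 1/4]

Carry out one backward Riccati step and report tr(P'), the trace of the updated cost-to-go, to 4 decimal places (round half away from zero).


6.6930

BᵀP = [-1.3750 0.6250]
S = R + BᵀPB = [1/2] + [1.6250] = [2.1250]
BᵀPA = [-2.3750 -1.6875]
K = S⁻¹·BᵀPA = [-1.1176 -0.7941]
A−BK = [0.9412 0.6029; 1.1765 0.6912]
AᵀP(A−BK) = [0.9706 0.6765; 0.6765 0.4724]
P' = Q + AᵀP(A−BK) = [2.2206 2.6765; 2.6765 4.4724]
tr(P') = 6.6930


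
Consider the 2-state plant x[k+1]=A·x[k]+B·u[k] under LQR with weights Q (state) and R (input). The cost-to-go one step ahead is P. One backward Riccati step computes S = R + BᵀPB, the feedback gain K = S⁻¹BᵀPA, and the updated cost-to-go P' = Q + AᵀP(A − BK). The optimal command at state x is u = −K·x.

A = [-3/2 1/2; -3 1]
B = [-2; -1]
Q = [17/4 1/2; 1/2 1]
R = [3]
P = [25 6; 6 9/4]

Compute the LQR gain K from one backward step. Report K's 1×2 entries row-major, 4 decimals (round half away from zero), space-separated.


0.9807 -0.3269

BᵀP = [-56.0000 -14.2500]
S = R + BᵀPB = [3] + [126.2500] = [129.2500]
BᵀPA = [126.7500 -42.2500]
K = S⁻¹·BᵀPA = [0.9807 -0.3269]
A−BK = [0.4613 -0.1538; -2.0193 0.6731]
AᵀP(A−BK) = [6.2016 -2.0672; -2.0672 0.6891]
P' = Q + AᵀP(A−BK) = [10.4516 -1.5672; -1.5672 1.6891]
tr(P') = 12.1407


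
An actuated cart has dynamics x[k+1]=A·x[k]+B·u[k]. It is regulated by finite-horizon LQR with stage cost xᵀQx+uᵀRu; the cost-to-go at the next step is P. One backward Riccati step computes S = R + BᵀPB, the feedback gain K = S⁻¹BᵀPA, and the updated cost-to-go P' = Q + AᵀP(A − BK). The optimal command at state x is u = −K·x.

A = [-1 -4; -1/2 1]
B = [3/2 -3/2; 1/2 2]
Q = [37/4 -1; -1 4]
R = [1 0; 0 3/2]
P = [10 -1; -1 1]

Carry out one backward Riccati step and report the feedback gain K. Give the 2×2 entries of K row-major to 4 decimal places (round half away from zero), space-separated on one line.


BᵀP = [14.5000 -1.0000; -17.0000 3.5000]
S = R + BᵀPB = [1 0; 0 3/2] + [21.2500 -23.7500; -23.7500 32.5000] = [22.2500 -23.7500; -23.7500 34.0000]
BᵀPA = [-14.0000 -59.0000; 15.2500 71.5000]
K = S⁻¹·BᵀPA = [-0.5914 -1.5999; 0.0354 0.9854]
A−BK = [-0.0598 -0.1221; -0.2751 -0.1708]
AᵀP(A−BK) = [0.4302 1.0747; 1.0747 4.1526]
P' = Q + AᵀP(A−BK) = [9.6802 0.0747; 0.0747 8.1526]
tr(P') = 17.8328

-0.5914 -1.5999 0.0354 0.9854


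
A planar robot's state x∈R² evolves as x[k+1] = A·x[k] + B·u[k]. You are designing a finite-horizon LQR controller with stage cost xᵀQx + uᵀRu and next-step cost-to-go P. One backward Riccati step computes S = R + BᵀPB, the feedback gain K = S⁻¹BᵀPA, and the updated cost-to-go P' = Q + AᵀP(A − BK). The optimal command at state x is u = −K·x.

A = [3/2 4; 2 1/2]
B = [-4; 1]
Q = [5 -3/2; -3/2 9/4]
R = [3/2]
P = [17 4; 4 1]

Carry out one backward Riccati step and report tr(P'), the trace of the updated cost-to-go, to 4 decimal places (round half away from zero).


9.9634

BᵀP = [-64.0000 -15.0000]
S = R + BᵀPB = [3/2] + [241.0000] = [242.5000]
BᵀPA = [-126.0000 -263.5000]
K = S⁻¹·BᵀPA = [-0.5196 -1.0866]
A−BK = [-0.5784 -0.3464; 2.5196 1.5866]
AᵀP(A−BK) = [0.7820 1.0887; 1.0887 1.9314]
P' = Q + AᵀP(A−BK) = [5.7820 -0.4113; -0.4113 4.1814]
tr(P') = 9.9634


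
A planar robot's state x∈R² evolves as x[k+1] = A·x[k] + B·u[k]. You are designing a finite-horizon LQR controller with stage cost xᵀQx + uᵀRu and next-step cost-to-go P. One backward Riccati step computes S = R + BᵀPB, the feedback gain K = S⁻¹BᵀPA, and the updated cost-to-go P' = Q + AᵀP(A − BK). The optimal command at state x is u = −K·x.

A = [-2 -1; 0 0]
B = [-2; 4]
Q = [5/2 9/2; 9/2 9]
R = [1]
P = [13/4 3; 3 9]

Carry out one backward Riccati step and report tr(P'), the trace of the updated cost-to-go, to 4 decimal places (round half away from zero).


BᵀP = [5.5000 30.0000]
S = R + BᵀPB = [1] + [109.0000] = [110.0000]
BᵀPA = [-11.0000 -5.5000]
K = S⁻¹·BᵀPA = [-0.1000 -0.0500]
A−BK = [-2.2000 -1.1000; 0.4000 0.2000]
AᵀP(A−BK) = [11.9000 5.9500; 5.9500 2.9750]
P' = Q + AᵀP(A−BK) = [14.4000 10.4500; 10.4500 11.9750]
tr(P') = 26.3750

26.3750


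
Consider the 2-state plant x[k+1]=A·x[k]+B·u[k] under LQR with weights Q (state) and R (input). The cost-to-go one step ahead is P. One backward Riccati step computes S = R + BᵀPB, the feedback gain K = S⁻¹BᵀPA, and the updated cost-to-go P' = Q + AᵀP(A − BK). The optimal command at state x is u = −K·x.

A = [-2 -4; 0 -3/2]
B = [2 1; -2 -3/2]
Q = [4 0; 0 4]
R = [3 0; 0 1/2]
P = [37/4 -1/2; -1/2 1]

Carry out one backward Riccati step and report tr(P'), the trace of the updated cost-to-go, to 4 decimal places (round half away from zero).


44.8073

BᵀP = [19.5000 -3.0000; 10.0000 -2.0000]
S = R + BᵀPB = [3 0; 0 1/2] + [45.0000 24.0000; 24.0000 13.0000] = [48.0000 24.0000; 24.0000 13.5000]
BᵀPA = [-39.0000 -73.5000; -20.0000 -37.0000]
K = S⁻¹·BᵀPA = [-0.6458 -1.4479; -0.3333 -0.1667]
A−BK = [-0.3750 -0.9375; -1.7917 -4.6458]
AᵀP(A−BK) = [5.1458 12.6979; 12.6979 31.6615]
P' = Q + AᵀP(A−BK) = [9.1458 12.6979; 12.6979 35.6615]
tr(P') = 44.8073


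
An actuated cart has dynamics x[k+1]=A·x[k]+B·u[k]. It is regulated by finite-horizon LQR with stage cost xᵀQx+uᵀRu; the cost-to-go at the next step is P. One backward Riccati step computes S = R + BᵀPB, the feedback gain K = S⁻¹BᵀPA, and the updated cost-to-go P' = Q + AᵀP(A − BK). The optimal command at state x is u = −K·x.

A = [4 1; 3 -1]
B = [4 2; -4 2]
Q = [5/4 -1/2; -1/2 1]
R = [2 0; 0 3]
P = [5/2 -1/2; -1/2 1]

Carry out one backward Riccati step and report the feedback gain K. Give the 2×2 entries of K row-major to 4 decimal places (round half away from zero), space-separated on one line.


0.1980 0.2421 1.2787 0.0073

BᵀP = [12.0000 -6.0000; 4.0000 1.0000]
S = R + BᵀPB = [2 0; 0 3] + [72.0000 12.0000; 12.0000 10.0000] = [74.0000 12.0000; 12.0000 13.0000]
BᵀPA = [30.0000 18.0000; 19.0000 3.0000]
K = S⁻¹·BᵀPA = [0.1980 0.2421; 1.2787 0.0073]
A−BK = [0.6504 0.0171; 1.2347 -0.0465]
AᵀP(A−BK) = [6.7628 0.0990; 0.0990 0.1210]
P' = Q + AᵀP(A−BK) = [8.0128 -0.4010; -0.4010 1.1210]
tr(P') = 9.1339


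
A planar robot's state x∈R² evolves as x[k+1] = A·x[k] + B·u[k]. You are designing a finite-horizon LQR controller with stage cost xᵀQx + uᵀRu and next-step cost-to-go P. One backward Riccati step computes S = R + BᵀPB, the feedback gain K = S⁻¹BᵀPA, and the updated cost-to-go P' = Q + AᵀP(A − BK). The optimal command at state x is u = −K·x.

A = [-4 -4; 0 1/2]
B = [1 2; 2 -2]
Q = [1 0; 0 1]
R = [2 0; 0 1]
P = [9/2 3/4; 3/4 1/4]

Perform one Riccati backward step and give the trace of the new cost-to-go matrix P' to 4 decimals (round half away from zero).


10.5619

BᵀP = [6.0000 1.2500; 7.5000 1.0000]
S = R + BᵀPB = [2 0; 0 1] + [8.5000 9.5000; 9.5000 13.0000] = [10.5000 9.5000; 9.5000 14.0000]
BᵀPA = [-24.0000 -23.3750; -30.0000 -29.5000]
K = S⁻¹·BᵀPA = [-0.8987 -0.8282; -1.5330 -1.5452]
A−BK = [-0.0352 -0.0815; -1.2687 -0.9339]
AᵀP(A−BK) = [4.4405 4.2687; 4.2687 4.1214]
P' = Q + AᵀP(A−BK) = [5.4405 4.2687; 4.2687 5.1214]
tr(P') = 10.5619


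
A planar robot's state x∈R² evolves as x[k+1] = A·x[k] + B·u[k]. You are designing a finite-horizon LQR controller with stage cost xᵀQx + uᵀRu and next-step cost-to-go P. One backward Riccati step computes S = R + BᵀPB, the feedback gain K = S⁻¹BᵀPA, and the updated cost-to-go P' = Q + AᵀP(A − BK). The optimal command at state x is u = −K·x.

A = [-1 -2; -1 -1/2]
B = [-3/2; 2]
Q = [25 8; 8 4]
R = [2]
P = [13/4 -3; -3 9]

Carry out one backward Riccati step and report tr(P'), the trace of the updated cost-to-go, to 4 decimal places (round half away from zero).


BᵀP = [-10.8750 22.5000]
S = R + BᵀPB = [2] + [61.3125] = [63.3125]
BᵀPA = [-11.6250 10.5000]
K = S⁻¹·BᵀPA = [-0.1836 0.1658]
A−BK = [-1.2754 -1.7512; -0.6328 -0.8317]
AᵀP(A−BK) = [4.1155 5.4279; 5.4279 7.5086]
P' = Q + AᵀP(A−BK) = [29.1155 13.4279; 13.4279 11.5086]
tr(P') = 40.6241

40.6241


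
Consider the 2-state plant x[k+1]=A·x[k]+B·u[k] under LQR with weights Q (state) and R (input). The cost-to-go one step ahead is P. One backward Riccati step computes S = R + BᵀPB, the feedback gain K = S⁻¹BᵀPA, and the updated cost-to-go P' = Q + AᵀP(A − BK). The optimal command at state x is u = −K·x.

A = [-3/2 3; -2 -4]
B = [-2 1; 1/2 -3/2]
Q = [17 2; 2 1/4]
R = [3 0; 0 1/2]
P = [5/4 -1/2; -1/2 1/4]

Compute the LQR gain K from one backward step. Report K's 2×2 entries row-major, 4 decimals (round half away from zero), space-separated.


BᵀP = [-2.7500 1.1250; 2.0000 -0.8750]
S = R + BᵀPB = [3 0; 0 1/2] + [6.0625 -4.4375; -4.4375 3.3125] = [9.0625 -4.4375; -4.4375 3.8125]
BᵀPA = [1.8750 -12.7500; -1.2500 9.5000]
K = S⁻¹·BᵀPA = [0.1078 -0.4343; -0.2024 1.9863]
A−BK = [-1.0820 0.1451; -2.3575 -0.8034]
AᵀP(A−BK) = [0.3574 -0.3278; -0.3278 2.8428]
P' = Q + AᵀP(A−BK) = [17.3574 1.6722; 1.6722 3.0928]
tr(P') = 20.4502

0.1078 -0.4343 -0.2024 1.9863


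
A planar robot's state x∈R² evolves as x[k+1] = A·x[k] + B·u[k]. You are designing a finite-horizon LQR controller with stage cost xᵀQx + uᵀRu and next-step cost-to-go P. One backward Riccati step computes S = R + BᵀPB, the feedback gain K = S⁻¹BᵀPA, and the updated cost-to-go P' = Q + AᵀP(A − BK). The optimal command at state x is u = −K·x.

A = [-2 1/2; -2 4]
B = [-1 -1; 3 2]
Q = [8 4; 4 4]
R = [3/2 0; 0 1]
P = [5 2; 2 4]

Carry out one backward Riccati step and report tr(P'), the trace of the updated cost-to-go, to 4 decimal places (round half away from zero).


BᵀP = [1.0000 10.0000; -1.0000 6.0000]
S = R + BᵀPB = [3/2 0; 0 1] + [29.0000 19.0000; 19.0000 13.0000] = [30.5000 19.0000; 19.0000 14.0000]
BᵀPA = [-22.0000 40.5000; -10.0000 23.5000]
K = S⁻¹·BᵀPA = [-1.7879 1.8258; 1.7121 -0.7992]
A−BK = [-2.0758 1.5265; -0.0606 0.1212]
AᵀP(A−BK) = [29.7879 -22.8258; -22.8258 18.0890]
P' = Q + AᵀP(A−BK) = [37.7879 -18.8258; -18.8258 22.0890]
tr(P') = 59.8769

59.8769
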